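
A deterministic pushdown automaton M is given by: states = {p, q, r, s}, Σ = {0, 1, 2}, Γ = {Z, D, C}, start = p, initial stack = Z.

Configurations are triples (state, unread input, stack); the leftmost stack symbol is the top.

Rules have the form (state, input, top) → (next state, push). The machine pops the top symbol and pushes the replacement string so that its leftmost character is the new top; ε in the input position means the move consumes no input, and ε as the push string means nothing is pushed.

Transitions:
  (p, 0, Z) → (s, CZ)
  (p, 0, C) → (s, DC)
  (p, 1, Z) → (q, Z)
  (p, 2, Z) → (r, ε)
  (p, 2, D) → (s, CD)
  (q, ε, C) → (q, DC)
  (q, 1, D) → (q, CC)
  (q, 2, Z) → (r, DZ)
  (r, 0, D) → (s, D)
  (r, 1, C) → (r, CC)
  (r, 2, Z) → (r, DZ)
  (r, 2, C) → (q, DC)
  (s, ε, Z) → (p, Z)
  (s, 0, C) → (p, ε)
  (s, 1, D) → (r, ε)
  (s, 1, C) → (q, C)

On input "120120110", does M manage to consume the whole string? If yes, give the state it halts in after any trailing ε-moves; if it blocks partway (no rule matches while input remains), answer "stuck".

stuck

(p, 120120110, Z)
  read 1, top Z: go to q, push Z → (q, 20120110, Z)
  read 2, top Z: go to r, push DZ → (r, 0120110, DZ)
  read 0, top D: go to s, push D → (s, 120110, DZ)
  read 1, top D: go to r, push ε → (r, 20110, Z)
  read 2, top Z: go to r, push DZ → (r, 0110, DZ)
  read 0, top D: go to s, push D → (s, 110, DZ)
  read 1, top D: go to r, push ε → (r, 10, Z)
No transition for (r, 1, top Z); M blocks with input 10 remaining.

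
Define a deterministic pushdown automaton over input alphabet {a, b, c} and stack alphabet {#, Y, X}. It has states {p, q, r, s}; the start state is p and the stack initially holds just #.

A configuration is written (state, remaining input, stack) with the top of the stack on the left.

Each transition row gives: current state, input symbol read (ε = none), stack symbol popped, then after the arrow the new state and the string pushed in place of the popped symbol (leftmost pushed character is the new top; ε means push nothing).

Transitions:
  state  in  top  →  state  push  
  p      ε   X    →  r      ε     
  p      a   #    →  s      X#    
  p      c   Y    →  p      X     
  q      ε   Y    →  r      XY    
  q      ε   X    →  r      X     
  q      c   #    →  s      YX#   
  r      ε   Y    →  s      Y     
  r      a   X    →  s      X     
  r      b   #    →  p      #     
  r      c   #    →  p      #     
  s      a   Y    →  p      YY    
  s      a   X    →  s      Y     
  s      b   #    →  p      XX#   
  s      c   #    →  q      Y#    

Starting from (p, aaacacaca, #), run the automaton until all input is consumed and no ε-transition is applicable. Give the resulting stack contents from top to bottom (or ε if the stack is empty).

YY#

(p, aaacacaca, #)
  read a, top #: go to s, push X# → (s, aacacaca, X#)
  read a, top X: go to s, push Y → (s, acacaca, Y#)
  read a, top Y: go to p, push YY → (p, cacaca, YY#)
  read c, top Y: go to p, push X → (p, acaca, XY#)
  ε-move, top X: go to r, push ε → (r, acaca, Y#)
  ε-move, top Y: go to s, push Y → (s, acaca, Y#)
  read a, top Y: go to p, push YY → (p, caca, YY#)
  read c, top Y: go to p, push X → (p, aca, XY#)
  ε-move, top X: go to r, push ε → (r, aca, Y#)
  ε-move, top Y: go to s, push Y → (s, aca, Y#)
  read a, top Y: go to p, push YY → (p, ca, YY#)
  read c, top Y: go to p, push X → (p, a, XY#)
  ε-move, top X: go to r, push ε → (r, a, Y#)
  ε-move, top Y: go to s, push Y → (s, a, Y#)
  read a, top Y: go to p, push YY → (p, ε, YY#)
All input consumed in state p with stack YY#.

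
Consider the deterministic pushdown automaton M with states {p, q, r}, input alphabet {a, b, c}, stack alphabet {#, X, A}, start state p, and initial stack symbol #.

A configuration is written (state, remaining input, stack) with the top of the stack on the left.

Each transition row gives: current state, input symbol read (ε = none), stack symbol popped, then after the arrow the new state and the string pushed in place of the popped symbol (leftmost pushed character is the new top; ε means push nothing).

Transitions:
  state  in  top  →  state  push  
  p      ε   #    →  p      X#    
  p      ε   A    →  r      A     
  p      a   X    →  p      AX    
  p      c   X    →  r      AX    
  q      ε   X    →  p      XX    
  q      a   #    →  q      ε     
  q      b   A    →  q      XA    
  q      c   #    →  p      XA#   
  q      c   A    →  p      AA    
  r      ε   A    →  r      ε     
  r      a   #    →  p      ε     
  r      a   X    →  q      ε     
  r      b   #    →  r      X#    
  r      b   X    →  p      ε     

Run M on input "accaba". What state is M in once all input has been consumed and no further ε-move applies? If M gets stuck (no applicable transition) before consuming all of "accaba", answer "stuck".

stuck

(p, accaba, #)
  ε-move, top #: go to p, push X# → (p, accaba, X#)
  read a, top X: go to p, push AX → (p, ccaba, AX#)
  ε-move, top A: go to r, push A → (r, ccaba, AX#)
  ε-move, top A: go to r, push ε → (r, ccaba, X#)
No transition for (r, c, top X); M blocks with input ccaba remaining.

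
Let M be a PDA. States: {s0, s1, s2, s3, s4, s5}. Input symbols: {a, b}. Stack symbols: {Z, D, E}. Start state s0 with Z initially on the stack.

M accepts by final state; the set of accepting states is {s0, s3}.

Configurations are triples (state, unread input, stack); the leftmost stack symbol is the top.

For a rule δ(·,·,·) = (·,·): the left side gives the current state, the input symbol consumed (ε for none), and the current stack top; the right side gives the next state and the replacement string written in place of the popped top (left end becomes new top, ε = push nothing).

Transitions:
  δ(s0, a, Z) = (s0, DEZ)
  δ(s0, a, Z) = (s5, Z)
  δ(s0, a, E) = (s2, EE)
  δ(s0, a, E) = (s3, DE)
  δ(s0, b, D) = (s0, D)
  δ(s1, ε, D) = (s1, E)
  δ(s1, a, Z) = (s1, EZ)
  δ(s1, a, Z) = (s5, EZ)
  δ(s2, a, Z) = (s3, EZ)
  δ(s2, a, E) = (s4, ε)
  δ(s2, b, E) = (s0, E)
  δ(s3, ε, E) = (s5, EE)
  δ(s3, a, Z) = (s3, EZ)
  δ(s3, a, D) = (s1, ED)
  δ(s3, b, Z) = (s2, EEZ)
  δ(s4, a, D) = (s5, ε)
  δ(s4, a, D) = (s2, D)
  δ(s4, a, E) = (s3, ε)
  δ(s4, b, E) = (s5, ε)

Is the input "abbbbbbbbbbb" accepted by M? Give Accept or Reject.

One accepting computation: (s0, abbbbbbbbbbb, Z) ⊢ (s0, bbbbbbbbbbb, DEZ) ⊢ (s0, bbbbbbbbbb, DEZ) ⊢ (s0, bbbbbbbbb, DEZ) ⊢ (s0, bbbbbbbb, DEZ) ⊢ (s0, bbbbbbb, DEZ) ⊢ (s0, bbbbbb, DEZ) ⊢ (s0, bbbbb, DEZ) ⊢ (s0, bbbb, DEZ) ⊢ (s0, bbb, DEZ) ⊢ (s0, bb, DEZ) ⊢ (s0, b, DEZ) ⊢ (s0, ε, DEZ)
All input consumed and state s0 ∈ F.

Accept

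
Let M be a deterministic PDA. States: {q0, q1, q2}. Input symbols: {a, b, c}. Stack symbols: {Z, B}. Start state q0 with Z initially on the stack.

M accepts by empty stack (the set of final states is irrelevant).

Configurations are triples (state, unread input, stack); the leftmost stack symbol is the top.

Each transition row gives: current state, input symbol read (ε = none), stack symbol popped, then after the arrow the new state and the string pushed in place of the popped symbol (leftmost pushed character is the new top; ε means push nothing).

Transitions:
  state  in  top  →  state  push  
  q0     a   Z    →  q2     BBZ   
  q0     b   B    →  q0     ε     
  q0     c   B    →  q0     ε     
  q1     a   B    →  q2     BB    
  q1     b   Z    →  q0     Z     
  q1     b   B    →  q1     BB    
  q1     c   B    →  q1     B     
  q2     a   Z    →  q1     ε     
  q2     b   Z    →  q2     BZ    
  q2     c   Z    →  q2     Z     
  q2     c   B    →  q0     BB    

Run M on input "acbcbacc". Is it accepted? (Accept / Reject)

(q0, acbcbacc, Z)
  read a, top Z: go to q2, push BBZ → (q2, cbcbacc, BBZ)
  read c, top B: go to q0, push BB → (q0, bcbacc, BBBZ)
  read b, top B: go to q0, push ε → (q0, cbacc, BBZ)
  read c, top B: go to q0, push ε → (q0, bacc, BZ)
  read b, top B: go to q0, push ε → (q0, acc, Z)
  read a, top Z: go to q2, push BBZ → (q2, cc, BBZ)
  read c, top B: go to q0, push BB → (q0, c, BBBZ)
  read c, top B: go to q0, push ε → (q0, ε, BBZ)
All input consumed; stack is BBZ, not empty, and no further ε-move applies.

Reject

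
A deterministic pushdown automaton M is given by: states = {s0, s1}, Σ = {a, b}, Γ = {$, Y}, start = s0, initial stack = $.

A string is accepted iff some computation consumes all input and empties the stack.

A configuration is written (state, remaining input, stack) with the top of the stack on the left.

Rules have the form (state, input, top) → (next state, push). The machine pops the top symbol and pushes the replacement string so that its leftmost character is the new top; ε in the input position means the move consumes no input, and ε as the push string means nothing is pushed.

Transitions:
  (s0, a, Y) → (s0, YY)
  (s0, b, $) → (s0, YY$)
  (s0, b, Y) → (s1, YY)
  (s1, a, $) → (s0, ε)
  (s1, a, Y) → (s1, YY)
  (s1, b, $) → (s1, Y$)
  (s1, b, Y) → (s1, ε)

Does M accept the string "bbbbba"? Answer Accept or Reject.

Accept

(s0, bbbbba, $)
  read b, top $: go to s0, push YY$ → (s0, bbbba, YY$)
  read b, top Y: go to s1, push YY → (s1, bbba, YYY$)
  read b, top Y: go to s1, push ε → (s1, bba, YY$)
  read b, top Y: go to s1, push ε → (s1, ba, Y$)
  read b, top Y: go to s1, push ε → (s1, a, $)
  read a, top $: go to s0, push ε → (s0, ε, ε)
All input consumed and the stack is empty.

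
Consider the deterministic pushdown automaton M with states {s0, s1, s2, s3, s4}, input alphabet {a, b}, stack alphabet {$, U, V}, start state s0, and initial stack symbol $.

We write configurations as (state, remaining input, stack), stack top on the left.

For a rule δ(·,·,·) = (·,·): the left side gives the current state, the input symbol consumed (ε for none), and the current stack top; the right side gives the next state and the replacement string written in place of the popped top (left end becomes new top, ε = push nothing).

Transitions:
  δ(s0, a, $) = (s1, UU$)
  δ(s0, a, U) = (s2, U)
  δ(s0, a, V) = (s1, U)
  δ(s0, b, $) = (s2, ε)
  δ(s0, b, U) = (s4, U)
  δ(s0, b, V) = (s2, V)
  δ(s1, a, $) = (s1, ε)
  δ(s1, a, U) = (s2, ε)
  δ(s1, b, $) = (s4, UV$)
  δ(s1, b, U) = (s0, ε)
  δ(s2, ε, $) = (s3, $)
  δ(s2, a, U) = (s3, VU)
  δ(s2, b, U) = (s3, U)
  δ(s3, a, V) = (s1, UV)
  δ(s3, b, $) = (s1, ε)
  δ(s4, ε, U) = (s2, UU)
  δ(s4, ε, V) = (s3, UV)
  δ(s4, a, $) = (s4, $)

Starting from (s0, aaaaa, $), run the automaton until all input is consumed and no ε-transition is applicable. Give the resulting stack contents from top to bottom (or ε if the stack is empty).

(s0, aaaaa, $)
  read a, top $: go to s1, push UU$ → (s1, aaaa, UU$)
  read a, top U: go to s2, push ε → (s2, aaa, U$)
  read a, top U: go to s3, push VU → (s3, aa, VU$)
  read a, top V: go to s1, push UV → (s1, a, UVU$)
  read a, top U: go to s2, push ε → (s2, ε, VU$)
All input consumed in state s2 with stack VU$.

VU$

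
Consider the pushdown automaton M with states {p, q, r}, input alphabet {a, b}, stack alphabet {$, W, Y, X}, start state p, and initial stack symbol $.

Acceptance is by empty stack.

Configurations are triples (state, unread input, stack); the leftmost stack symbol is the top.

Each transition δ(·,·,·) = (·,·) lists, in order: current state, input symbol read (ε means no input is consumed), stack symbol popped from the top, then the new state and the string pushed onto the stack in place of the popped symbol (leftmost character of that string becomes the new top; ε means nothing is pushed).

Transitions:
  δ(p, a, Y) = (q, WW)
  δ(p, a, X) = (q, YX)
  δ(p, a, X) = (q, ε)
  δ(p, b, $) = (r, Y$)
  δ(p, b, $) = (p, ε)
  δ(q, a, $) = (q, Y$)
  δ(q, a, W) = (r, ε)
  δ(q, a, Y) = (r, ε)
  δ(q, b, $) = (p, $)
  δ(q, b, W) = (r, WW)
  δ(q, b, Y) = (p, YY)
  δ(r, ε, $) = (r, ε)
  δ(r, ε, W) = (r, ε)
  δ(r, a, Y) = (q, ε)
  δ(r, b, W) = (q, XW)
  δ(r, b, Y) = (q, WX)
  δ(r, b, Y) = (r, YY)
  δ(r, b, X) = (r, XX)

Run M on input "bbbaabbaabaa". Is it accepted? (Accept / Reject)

Accept

One accepting computation: (p, bbbaabbaabaa, $) ⊢ (r, bbaabbaabaa, Y$) ⊢ (r, baabbaabaa, YY$) ⊢ (r, aabbaabaa, YYY$) ⊢ (q, abbaabaa, YY$) ⊢ (r, bbaabaa, Y$) ⊢ (r, baabaa, YY$) ⊢ (r, aabaa, YYY$) ⊢ (q, abaa, YY$) ⊢ (r, baa, Y$) ⊢ (r, aa, YY$) ⊢ (q, a, Y$) ⊢ (r, ε, $) ⊢ (r, ε, ε)
All input consumed and the stack is empty.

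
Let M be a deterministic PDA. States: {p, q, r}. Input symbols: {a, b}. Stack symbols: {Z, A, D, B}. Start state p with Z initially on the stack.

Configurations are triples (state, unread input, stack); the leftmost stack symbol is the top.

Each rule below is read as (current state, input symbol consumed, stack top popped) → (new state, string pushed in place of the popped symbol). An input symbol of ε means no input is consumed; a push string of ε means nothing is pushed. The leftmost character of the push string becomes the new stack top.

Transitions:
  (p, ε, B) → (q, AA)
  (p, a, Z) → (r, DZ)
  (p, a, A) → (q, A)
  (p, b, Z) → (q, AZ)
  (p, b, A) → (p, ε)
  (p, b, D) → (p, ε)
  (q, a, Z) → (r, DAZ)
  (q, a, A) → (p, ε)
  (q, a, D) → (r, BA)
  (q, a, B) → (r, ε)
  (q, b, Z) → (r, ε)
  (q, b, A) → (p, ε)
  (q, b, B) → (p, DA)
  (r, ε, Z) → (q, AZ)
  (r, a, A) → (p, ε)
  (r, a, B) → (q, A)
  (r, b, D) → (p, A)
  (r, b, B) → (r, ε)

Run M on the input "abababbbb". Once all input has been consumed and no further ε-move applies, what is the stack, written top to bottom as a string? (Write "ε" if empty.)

(p, abababbbb, Z)
  read a, top Z: go to r, push DZ → (r, bababbbb, DZ)
  read b, top D: go to p, push A → (p, ababbbb, AZ)
  read a, top A: go to q, push A → (q, babbbb, AZ)
  read b, top A: go to p, push ε → (p, abbbb, Z)
  read a, top Z: go to r, push DZ → (r, bbbb, DZ)
  read b, top D: go to p, push A → (p, bbb, AZ)
  read b, top A: go to p, push ε → (p, bb, Z)
  read b, top Z: go to q, push AZ → (q, b, AZ)
  read b, top A: go to p, push ε → (p, ε, Z)
All input consumed in state p with stack Z.

Z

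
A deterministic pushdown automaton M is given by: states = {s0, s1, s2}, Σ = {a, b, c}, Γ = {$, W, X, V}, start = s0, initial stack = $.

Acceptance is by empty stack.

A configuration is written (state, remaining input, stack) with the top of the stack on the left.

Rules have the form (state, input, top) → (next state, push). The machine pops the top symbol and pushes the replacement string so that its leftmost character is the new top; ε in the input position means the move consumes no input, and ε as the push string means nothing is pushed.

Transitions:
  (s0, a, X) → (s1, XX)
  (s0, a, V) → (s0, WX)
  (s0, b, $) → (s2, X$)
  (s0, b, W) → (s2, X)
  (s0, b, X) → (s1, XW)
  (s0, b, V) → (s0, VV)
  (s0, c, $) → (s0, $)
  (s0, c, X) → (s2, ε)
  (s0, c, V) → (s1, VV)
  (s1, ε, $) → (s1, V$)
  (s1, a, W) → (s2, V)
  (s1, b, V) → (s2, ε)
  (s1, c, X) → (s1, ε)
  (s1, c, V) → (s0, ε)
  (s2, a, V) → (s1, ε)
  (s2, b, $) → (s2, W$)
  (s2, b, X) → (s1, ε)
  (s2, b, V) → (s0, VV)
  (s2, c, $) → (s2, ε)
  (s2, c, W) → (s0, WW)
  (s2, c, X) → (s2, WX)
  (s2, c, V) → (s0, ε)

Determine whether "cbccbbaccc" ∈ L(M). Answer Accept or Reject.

Accept

(s0, cbccbbaccc, $)
  read c, top $: go to s0, push $ → (s0, bccbbaccc, $)
  read b, top $: go to s2, push X$ → (s2, ccbbaccc, X$)
  read c, top X: go to s2, push WX → (s2, cbbaccc, WX$)
  read c, top W: go to s0, push WW → (s0, bbaccc, WWX$)
  read b, top W: go to s2, push X → (s2, baccc, XWX$)
  read b, top X: go to s1, push ε → (s1, accc, WX$)
  read a, top W: go to s2, push V → (s2, ccc, VX$)
  read c, top V: go to s0, push ε → (s0, cc, X$)
  read c, top X: go to s2, push ε → (s2, c, $)
  read c, top $: go to s2, push ε → (s2, ε, ε)
All input consumed and the stack is empty.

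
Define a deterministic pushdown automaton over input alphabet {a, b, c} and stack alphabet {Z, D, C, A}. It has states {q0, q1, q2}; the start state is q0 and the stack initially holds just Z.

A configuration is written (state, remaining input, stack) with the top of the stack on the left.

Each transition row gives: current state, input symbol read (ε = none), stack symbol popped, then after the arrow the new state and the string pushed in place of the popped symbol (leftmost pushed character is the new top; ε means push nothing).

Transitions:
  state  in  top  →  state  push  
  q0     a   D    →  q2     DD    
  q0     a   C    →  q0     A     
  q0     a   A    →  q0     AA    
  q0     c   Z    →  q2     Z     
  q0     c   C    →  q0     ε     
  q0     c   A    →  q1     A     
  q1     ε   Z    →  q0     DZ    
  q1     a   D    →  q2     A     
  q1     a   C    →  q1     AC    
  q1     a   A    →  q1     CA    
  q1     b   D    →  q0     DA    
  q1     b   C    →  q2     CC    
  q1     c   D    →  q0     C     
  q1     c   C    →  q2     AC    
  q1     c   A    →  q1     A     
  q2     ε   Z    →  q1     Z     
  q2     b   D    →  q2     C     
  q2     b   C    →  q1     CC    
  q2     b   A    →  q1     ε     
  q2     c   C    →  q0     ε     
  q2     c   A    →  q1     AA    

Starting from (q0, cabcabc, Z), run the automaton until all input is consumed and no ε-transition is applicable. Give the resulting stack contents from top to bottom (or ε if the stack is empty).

DZ

(q0, cabcabc, Z)
  read c, top Z: go to q2, push Z → (q2, abcabc, Z)
  ε-move, top Z: go to q1, push Z → (q1, abcabc, Z)
  ε-move, top Z: go to q0, push DZ → (q0, abcabc, DZ)
  read a, top D: go to q2, push DD → (q2, bcabc, DDZ)
  read b, top D: go to q2, push C → (q2, cabc, CDZ)
  read c, top C: go to q0, push ε → (q0, abc, DZ)
  read a, top D: go to q2, push DD → (q2, bc, DDZ)
  read b, top D: go to q2, push C → (q2, c, CDZ)
  read c, top C: go to q0, push ε → (q0, ε, DZ)
All input consumed in state q0 with stack DZ.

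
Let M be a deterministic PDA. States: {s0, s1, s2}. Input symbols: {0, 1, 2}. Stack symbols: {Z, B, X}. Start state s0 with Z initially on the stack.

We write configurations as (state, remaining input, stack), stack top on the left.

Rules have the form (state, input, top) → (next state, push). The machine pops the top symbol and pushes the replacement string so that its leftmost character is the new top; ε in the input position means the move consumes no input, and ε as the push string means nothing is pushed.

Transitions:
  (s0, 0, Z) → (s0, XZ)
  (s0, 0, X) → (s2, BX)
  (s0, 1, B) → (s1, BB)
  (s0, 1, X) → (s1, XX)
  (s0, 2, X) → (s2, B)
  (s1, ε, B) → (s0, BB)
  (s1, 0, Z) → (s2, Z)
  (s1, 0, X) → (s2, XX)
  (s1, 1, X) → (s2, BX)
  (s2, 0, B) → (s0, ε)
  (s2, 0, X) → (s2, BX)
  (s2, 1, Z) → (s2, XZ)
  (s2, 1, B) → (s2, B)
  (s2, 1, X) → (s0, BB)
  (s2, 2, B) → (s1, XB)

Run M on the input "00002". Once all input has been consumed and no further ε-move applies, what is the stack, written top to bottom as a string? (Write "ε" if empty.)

XBXZ

(s0, 00002, Z)
  read 0, top Z: go to s0, push XZ → (s0, 0002, XZ)
  read 0, top X: go to s2, push BX → (s2, 002, BXZ)
  read 0, top B: go to s0, push ε → (s0, 02, XZ)
  read 0, top X: go to s2, push BX → (s2, 2, BXZ)
  read 2, top B: go to s1, push XB → (s1, ε, XBXZ)
All input consumed in state s1 with stack XBXZ.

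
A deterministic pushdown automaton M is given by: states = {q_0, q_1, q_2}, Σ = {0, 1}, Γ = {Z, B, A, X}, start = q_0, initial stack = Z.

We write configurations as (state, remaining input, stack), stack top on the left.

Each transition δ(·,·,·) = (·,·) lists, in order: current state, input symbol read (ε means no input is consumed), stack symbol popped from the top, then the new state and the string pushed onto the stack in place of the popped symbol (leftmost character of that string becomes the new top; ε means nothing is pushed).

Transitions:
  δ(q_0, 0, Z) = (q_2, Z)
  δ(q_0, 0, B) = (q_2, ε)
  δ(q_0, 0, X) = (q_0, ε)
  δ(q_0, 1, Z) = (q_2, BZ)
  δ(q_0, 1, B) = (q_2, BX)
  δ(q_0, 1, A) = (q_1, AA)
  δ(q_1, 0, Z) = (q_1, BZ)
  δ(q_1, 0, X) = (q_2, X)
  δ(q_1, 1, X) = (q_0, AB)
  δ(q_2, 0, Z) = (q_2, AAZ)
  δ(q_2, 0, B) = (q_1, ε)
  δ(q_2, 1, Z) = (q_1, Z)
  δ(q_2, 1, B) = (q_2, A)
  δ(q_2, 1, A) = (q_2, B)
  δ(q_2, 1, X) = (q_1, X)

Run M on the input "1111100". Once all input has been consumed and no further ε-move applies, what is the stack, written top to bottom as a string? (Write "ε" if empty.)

(q_0, 1111100, Z)
  read 1, top Z: go to q_2, push BZ → (q_2, 111100, BZ)
  read 1, top B: go to q_2, push A → (q_2, 11100, AZ)
  read 1, top A: go to q_2, push B → (q_2, 1100, BZ)
  read 1, top B: go to q_2, push A → (q_2, 100, AZ)
  read 1, top A: go to q_2, push B → (q_2, 00, BZ)
  read 0, top B: go to q_1, push ε → (q_1, 0, Z)
  read 0, top Z: go to q_1, push BZ → (q_1, ε, BZ)
All input consumed in state q_1 with stack BZ.

BZ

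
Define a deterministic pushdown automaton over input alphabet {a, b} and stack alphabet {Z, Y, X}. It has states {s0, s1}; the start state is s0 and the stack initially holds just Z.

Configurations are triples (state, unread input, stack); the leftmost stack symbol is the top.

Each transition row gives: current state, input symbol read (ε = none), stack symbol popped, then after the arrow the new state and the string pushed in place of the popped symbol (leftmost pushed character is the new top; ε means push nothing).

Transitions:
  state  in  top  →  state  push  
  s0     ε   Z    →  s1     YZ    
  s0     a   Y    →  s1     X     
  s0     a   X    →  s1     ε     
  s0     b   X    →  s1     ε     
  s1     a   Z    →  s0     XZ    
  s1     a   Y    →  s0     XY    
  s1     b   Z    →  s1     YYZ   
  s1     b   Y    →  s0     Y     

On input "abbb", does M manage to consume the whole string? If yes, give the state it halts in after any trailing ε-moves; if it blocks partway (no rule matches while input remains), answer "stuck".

(s0, abbb, Z) ⊢ (s1, abbb, YZ) ⊢ (s0, bbb, XYZ) ⊢ (s1, bb, YZ) ⊢ (s0, b, YZ)
No transition for (s0, b, top Y); M blocks with input b remaining.

stuck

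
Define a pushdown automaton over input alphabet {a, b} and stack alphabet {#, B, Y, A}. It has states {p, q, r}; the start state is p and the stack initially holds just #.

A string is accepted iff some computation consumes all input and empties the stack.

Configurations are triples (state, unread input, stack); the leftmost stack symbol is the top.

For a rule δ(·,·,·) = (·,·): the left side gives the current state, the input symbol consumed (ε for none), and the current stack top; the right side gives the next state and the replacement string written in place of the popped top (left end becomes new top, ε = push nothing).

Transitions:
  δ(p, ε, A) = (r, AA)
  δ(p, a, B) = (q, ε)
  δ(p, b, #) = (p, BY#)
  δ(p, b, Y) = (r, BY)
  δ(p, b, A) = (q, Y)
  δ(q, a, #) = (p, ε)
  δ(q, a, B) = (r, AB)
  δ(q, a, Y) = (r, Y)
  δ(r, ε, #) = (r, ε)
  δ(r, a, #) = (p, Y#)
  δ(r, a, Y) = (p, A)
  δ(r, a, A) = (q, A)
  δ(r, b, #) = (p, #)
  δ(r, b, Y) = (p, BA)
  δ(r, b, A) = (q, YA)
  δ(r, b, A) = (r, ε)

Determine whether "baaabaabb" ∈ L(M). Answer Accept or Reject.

One accepting computation: (p, baaabaabb, #) ⊢ (p, aaabaabb, BY#) ⊢ (q, aabaabb, Y#) ⊢ (r, abaabb, Y#) ⊢ (p, baabb, A#) ⊢ (q, aabb, Y#) ⊢ (r, abb, Y#) ⊢ (p, bb, A#) ⊢ (r, bb, AA#) ⊢ (r, b, A#) ⊢ (r, ε, #) ⊢ (r, ε, ε)
All input consumed and the stack is empty.

Accept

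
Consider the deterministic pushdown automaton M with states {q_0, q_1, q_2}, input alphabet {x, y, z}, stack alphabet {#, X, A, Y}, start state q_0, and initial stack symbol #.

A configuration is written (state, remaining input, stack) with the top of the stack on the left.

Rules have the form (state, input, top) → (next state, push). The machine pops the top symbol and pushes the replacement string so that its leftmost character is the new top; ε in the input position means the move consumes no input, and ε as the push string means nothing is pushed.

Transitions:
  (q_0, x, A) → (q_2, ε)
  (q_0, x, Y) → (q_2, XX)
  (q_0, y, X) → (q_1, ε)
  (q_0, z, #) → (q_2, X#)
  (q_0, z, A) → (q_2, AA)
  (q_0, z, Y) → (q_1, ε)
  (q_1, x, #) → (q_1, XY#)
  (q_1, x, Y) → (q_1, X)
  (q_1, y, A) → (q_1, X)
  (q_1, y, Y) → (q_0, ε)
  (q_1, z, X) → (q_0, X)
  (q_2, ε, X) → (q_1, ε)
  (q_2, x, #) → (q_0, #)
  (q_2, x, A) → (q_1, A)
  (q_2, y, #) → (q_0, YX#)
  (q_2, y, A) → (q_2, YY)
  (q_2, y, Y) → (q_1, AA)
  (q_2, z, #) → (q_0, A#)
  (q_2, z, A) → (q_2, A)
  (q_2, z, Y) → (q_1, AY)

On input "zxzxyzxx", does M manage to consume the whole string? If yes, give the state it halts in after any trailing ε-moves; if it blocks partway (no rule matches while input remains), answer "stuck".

stuck

(q_0, zxzxyzxx, #) ⊢ (q_2, xzxyzxx, X#) ⊢ (q_1, xzxyzxx, #) ⊢ (q_1, zxyzxx, XY#) ⊢ (q_0, xyzxx, XY#)
No transition for (q_0, x, top X); M blocks with input xyzxx remaining.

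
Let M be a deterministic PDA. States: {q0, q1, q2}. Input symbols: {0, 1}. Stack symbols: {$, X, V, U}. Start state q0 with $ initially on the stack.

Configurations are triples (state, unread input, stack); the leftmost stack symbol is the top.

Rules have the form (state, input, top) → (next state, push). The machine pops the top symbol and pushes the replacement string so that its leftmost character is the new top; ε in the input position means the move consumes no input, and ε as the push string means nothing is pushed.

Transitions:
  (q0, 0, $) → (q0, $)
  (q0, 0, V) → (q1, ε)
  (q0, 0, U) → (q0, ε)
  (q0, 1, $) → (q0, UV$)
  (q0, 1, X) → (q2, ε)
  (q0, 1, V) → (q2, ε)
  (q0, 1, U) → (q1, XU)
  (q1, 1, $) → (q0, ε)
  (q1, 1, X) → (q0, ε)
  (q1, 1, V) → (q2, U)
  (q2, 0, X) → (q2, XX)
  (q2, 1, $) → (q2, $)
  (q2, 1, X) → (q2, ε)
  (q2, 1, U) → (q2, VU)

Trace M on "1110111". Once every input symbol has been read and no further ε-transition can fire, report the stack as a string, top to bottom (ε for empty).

(q0, 1110111, $)
  read 1, top $: go to q0, push UV$ → (q0, 110111, UV$)
  read 1, top U: go to q1, push XU → (q1, 10111, XUV$)
  read 1, top X: go to q0, push ε → (q0, 0111, UV$)
  read 0, top U: go to q0, push ε → (q0, 111, V$)
  read 1, top V: go to q2, push ε → (q2, 11, $)
  read 1, top $: go to q2, push $ → (q2, 1, $)
  read 1, top $: go to q2, push $ → (q2, ε, $)
All input consumed in state q2 with stack $.

$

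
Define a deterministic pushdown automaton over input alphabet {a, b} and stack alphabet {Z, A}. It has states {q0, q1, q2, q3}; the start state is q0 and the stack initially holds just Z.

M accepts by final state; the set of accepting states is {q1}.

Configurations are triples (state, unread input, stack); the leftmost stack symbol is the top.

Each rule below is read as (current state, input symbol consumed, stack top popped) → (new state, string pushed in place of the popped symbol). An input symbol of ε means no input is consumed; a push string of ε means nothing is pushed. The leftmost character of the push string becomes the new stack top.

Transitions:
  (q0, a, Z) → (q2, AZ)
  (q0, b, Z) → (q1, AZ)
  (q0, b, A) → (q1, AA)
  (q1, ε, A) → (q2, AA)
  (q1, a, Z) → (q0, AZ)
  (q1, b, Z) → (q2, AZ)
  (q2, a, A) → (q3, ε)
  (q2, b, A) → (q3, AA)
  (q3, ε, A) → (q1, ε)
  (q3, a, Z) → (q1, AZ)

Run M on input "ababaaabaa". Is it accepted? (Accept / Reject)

(q0, ababaaabaa, Z)
  read a, top Z: go to q2, push AZ → (q2, babaaabaa, AZ)
  read b, top A: go to q3, push AA → (q3, abaaabaa, AAZ)
  ε-move, top A: go to q1, push ε → (q1, abaaabaa, AZ)
  ε-move, top A: go to q2, push AA → (q2, abaaabaa, AAZ)
  read a, top A: go to q3, push ε → (q3, baaabaa, AZ)
  ε-move, top A: go to q1, push ε → (q1, baaabaa, Z)
  read b, top Z: go to q2, push AZ → (q2, aaabaa, AZ)
  read a, top A: go to q3, push ε → (q3, aabaa, Z)
  read a, top Z: go to q1, push AZ → (q1, abaa, AZ)
  ε-move, top A: go to q2, push AA → (q2, abaa, AAZ)
  read a, top A: go to q3, push ε → (q3, baa, AZ)
  ε-move, top A: go to q1, push ε → (q1, baa, Z)
  read b, top Z: go to q2, push AZ → (q2, aa, AZ)
  read a, top A: go to q3, push ε → (q3, a, Z)
  read a, top Z: go to q1, push AZ → (q1, ε, AZ)
All input consumed; state q1 ∈ F.

Accept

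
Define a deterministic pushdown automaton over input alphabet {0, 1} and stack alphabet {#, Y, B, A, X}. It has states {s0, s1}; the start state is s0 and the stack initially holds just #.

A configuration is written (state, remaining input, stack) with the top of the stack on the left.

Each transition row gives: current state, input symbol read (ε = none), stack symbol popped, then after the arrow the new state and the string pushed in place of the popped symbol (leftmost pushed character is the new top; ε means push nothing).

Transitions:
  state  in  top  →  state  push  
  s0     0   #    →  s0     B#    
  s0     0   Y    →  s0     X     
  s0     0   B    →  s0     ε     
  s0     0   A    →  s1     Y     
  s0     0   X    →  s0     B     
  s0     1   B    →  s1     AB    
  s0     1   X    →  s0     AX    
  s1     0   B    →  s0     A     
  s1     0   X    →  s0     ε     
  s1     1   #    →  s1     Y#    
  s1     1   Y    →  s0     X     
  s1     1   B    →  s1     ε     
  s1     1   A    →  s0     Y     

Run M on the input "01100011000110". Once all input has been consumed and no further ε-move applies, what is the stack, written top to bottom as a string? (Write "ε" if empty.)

XB#

(s0, 01100011000110, #)
  read 0, top #: go to s0, push B# → (s0, 1100011000110, B#)
  read 1, top B: go to s1, push AB → (s1, 100011000110, AB#)
  read 1, top A: go to s0, push Y → (s0, 00011000110, YB#)
  read 0, top Y: go to s0, push X → (s0, 0011000110, XB#)
  read 0, top X: go to s0, push B → (s0, 011000110, BB#)
  read 0, top B: go to s0, push ε → (s0, 11000110, B#)
  read 1, top B: go to s1, push AB → (s1, 1000110, AB#)
  read 1, top A: go to s0, push Y → (s0, 000110, YB#)
  read 0, top Y: go to s0, push X → (s0, 00110, XB#)
  read 0, top X: go to s0, push B → (s0, 0110, BB#)
  read 0, top B: go to s0, push ε → (s0, 110, B#)
  read 1, top B: go to s1, push AB → (s1, 10, AB#)
  read 1, top A: go to s0, push Y → (s0, 0, YB#)
  read 0, top Y: go to s0, push X → (s0, ε, XB#)
All input consumed in state s0 with stack XB#.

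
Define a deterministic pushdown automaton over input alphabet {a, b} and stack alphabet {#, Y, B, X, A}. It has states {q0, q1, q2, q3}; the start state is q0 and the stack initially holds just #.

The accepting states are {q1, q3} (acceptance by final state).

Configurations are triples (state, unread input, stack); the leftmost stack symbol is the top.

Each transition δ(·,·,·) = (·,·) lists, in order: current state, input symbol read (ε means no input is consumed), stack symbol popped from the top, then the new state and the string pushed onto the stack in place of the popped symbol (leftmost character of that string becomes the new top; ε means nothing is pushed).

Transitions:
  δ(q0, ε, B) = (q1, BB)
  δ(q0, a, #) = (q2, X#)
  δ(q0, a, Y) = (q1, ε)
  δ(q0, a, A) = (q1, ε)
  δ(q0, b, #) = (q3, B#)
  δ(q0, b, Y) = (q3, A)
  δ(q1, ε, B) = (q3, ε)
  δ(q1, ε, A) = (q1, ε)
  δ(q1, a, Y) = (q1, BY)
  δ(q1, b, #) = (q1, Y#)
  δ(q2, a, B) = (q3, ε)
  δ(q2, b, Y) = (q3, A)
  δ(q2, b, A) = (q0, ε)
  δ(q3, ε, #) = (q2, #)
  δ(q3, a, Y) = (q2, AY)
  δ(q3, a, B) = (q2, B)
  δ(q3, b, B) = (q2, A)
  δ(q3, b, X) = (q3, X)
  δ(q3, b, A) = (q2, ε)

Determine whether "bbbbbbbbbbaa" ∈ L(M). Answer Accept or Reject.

Accept

(q0, bbbbbbbbbbaa, #)
  read b, top #: go to q3, push B# → (q3, bbbbbbbbbaa, B#)
  read b, top B: go to q2, push A → (q2, bbbbbbbbaa, A#)
  read b, top A: go to q0, push ε → (q0, bbbbbbbaa, #)
  read b, top #: go to q3, push B# → (q3, bbbbbbaa, B#)
  read b, top B: go to q2, push A → (q2, bbbbbaa, A#)
  read b, top A: go to q0, push ε → (q0, bbbbaa, #)
  read b, top #: go to q3, push B# → (q3, bbbaa, B#)
  read b, top B: go to q2, push A → (q2, bbaa, A#)
  read b, top A: go to q0, push ε → (q0, baa, #)
  read b, top #: go to q3, push B# → (q3, aa, B#)
  read a, top B: go to q2, push B → (q2, a, B#)
  read a, top B: go to q3, push ε → (q3, ε, #)
All input consumed; state q3 ∈ F.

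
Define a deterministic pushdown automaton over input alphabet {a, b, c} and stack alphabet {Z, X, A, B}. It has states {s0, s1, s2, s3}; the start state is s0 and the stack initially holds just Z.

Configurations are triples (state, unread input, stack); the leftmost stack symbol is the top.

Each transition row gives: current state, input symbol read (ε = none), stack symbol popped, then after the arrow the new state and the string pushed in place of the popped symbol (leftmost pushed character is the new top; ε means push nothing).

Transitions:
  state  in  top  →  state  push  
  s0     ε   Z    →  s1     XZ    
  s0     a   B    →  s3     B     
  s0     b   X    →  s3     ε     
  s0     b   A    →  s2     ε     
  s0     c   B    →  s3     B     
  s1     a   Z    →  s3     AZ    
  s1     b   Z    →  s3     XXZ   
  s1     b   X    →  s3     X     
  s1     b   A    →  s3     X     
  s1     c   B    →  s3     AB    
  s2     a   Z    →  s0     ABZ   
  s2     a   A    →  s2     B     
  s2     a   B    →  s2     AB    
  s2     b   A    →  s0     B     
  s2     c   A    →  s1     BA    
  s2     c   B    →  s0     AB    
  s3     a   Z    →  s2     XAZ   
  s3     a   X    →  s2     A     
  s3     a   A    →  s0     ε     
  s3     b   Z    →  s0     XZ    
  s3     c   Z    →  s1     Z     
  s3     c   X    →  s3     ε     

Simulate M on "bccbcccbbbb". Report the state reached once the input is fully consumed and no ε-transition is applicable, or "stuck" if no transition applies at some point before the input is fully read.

stuck

(s0, bccbcccbbbb, Z) ⊢ (s1, bccbcccbbbb, XZ) ⊢ (s3, ccbcccbbbb, XZ) ⊢ (s3, cbcccbbbb, Z) ⊢ (s1, bcccbbbb, Z) ⊢ (s3, cccbbbb, XXZ) ⊢ (s3, ccbbbb, XZ) ⊢ (s3, cbbbb, Z) ⊢ (s1, bbbb, Z) ⊢ (s3, bbb, XXZ)
No transition for (s3, b, top X); M blocks with input bbb remaining.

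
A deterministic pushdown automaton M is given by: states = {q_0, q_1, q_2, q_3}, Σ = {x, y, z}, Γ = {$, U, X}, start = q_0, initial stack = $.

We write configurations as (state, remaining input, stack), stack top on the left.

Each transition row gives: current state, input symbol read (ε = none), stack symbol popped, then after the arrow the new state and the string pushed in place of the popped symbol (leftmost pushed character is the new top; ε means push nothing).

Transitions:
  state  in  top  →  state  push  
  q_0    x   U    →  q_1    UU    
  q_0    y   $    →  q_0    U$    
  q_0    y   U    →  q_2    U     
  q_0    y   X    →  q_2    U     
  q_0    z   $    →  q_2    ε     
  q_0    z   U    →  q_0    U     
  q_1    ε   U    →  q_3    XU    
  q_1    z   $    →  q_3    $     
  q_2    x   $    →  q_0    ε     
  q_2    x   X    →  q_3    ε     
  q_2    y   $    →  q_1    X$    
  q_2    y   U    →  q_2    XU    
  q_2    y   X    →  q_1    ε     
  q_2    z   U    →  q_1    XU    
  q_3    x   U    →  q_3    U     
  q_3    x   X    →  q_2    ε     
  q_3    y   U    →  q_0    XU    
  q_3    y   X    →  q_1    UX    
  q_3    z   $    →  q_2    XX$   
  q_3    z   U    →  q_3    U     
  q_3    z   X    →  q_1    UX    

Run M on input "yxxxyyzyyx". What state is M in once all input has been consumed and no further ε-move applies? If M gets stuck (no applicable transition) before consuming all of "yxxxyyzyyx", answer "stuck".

stuck

(q_0, yxxxyyzyyx, $) ⊢ (q_0, xxxyyzyyx, U$) ⊢ (q_1, xxyyzyyx, UU$) ⊢ (q_3, xxyyzyyx, XUU$) ⊢ (q_2, xyyzyyx, UU$)
No transition for (q_2, x, top U); M blocks with input xyyzyyx remaining.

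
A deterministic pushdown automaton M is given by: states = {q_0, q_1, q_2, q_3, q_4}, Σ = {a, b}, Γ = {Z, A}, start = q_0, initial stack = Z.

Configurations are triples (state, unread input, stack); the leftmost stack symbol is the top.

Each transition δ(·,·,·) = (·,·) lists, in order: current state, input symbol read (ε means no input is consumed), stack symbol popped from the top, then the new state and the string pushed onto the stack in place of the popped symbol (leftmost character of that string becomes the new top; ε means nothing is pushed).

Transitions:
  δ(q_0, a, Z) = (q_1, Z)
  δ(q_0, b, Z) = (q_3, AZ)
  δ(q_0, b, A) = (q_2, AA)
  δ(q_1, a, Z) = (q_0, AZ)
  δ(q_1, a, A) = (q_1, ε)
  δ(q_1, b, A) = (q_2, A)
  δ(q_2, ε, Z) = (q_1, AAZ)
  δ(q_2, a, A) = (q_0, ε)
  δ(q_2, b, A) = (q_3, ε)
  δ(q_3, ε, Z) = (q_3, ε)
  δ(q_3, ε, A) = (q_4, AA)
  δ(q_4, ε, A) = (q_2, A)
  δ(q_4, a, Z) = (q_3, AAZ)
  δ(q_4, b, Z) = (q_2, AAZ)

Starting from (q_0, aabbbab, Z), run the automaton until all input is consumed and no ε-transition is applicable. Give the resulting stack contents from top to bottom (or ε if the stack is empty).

AAZ

(q_0, aabbbab, Z)
  read a, top Z: go to q_1, push Z → (q_1, abbbab, Z)
  read a, top Z: go to q_0, push AZ → (q_0, bbbab, AZ)
  read b, top A: go to q_2, push AA → (q_2, bbab, AAZ)
  read b, top A: go to q_3, push ε → (q_3, bab, AZ)
  ε-move, top A: go to q_4, push AA → (q_4, bab, AAZ)
  ε-move, top A: go to q_2, push A → (q_2, bab, AAZ)
  read b, top A: go to q_3, push ε → (q_3, ab, AZ)
  ε-move, top A: go to q_4, push AA → (q_4, ab, AAZ)
  ε-move, top A: go to q_2, push A → (q_2, ab, AAZ)
  read a, top A: go to q_0, push ε → (q_0, b, AZ)
  read b, top A: go to q_2, push AA → (q_2, ε, AAZ)
All input consumed in state q_2 with stack AAZ.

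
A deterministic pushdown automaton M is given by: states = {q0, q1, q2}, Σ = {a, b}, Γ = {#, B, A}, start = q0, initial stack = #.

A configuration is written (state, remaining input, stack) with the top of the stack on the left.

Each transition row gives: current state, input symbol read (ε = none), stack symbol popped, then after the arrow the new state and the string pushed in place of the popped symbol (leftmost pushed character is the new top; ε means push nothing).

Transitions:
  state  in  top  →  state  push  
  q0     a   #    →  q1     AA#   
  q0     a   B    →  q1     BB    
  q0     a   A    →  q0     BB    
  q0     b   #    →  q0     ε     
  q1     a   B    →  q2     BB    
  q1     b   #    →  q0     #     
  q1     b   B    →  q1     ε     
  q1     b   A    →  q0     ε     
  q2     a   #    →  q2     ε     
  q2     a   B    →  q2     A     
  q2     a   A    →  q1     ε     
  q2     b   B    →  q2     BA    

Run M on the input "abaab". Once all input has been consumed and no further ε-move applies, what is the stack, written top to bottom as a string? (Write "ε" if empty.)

BB#

(q0, abaab, #)
  read a, top #: go to q1, push AA# → (q1, baab, AA#)
  read b, top A: go to q0, push ε → (q0, aab, A#)
  read a, top A: go to q0, push BB → (q0, ab, BB#)
  read a, top B: go to q1, push BB → (q1, b, BBB#)
  read b, top B: go to q1, push ε → (q1, ε, BB#)
All input consumed in state q1 with stack BB#.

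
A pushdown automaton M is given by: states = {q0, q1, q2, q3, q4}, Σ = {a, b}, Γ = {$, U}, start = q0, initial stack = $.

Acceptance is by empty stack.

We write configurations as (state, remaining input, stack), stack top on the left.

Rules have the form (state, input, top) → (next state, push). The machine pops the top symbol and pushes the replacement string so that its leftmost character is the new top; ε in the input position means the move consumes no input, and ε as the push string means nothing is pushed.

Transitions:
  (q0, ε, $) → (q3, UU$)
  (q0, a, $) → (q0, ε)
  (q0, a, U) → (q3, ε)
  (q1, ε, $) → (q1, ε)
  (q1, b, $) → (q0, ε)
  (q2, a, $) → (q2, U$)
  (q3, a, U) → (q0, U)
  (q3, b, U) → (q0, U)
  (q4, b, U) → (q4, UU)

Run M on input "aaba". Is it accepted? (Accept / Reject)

Reject

No computation consumes all input and empties the stack.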